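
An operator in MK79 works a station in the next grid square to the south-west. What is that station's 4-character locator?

MK68

Longitude square 7; −1 → 6.
Latitude square 9; −1 → 8.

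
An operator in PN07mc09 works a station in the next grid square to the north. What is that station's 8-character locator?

Latitude extended square 9; +1 → 10, wraps to 0, carry into subsquare.
Latitude subsquare c = 2; +1 → 3 = d.
The longitude characters are unchanged.

PN07md00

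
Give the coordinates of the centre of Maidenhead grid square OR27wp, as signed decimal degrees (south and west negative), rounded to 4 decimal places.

Field O=14, R=17: +14·20° lon, +17·10° lat → SW at lon 100°, lat 80°.
Square 2, 7: +2·2° lon, +7·1° lat → SW at lon 104°, lat 87°.
Subsquare w=22, p=15: +22·0.0833333° lon, +15·0.0416667° lat → SW at lon 105.833°, lat 87.625°.
Cell spans 0.0833333° lon × 0.0416667° lat. Centre is SW corner plus half of each.
latitude 87.6458, longitude 105.8750.

87.6458, 105.8750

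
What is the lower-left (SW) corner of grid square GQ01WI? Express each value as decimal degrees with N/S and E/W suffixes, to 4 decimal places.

Field G=6, Q=16: +6·20° lon, +16·10° lat → SW at lon -60°, lat 70°.
Square 0, 1: +0·2° lon, +1·1° lat → SW at lon -60°, lat 71°.
Subsquare w=22, i=8: +22·0.0833333° lon, +8·0.0416667° lat → SW at lon -58.1667°, lat 71.3333°.
latitude 71.3333° N, longitude 58.1667° W.

71.3333° N, 58.1667° W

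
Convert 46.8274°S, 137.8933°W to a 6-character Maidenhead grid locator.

CE13be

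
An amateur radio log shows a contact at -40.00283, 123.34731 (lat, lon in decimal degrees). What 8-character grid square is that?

Offset from 180°W / 90°S: lon 303.34731°, lat 49.99717°.
Field: lon ⌊303.34731/20⌋ = 15 → P; lat ⌊49.99717/10⌋ = 4 → E.
Square: lon ⌊3.34731/2⌋ = 1; lat ⌊9.99717/1⌋ = 9.
Subsquare: lon ⌊1.34731/0.0833333⌋ = 16 → q; lat ⌊0.99717/0.0416667⌋ = 23 → x.
Extended square: lon ⌊0.01398/0.00833333⌋ = 1; lat ⌊0.03884/0.00416667⌋ = 9.

PE19qx19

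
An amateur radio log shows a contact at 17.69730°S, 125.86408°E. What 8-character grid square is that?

PH22wh32

Add 180° to longitude and 90° to latitude: 305.86408, 72.30270.
Field (20°×10°, letters A–R): lon ⌊305.86408/20⌋ = 15 → P; lat ⌊72.30270/10⌋ = 7 → H.
Square (2°×1°, digits 0–9): lon ⌊5.86408/2⌋ = 2; lat ⌊2.30270/1⌋ = 2.
Subsquare (5′×2.5′, letters a–x): lon ⌊1.86408/0.0833333⌋ = 22 → w; lat ⌊0.30270/0.0416667⌋ = 7 → h.
Extended square (30″×15″, digits 0–9): lon ⌊0.03075/0.00833333⌋ = 3; lat ⌊0.01103/0.00416667⌋ = 2.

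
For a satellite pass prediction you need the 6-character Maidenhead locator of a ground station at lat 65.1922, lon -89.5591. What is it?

EP55fe

Shift to the Maidenhead origin (180°W, 90°S): lon 90.4409, lat 155.1922.
Field: 90.4409/20 → 4 → E, 155.1922/10 → 15 → P; chars EP.
Square: 10.4409/2 → 5, 5.1922/1 → 5; chars 55.
Subsquare: 0.4409/0.0833333 → 5 → f, 0.1922/0.0416667 → 4 → e; chars fe.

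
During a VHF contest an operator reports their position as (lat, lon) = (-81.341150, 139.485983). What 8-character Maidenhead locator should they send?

PA98rp88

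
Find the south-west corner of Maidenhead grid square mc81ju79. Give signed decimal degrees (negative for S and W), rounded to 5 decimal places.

-68.12917, 76.80833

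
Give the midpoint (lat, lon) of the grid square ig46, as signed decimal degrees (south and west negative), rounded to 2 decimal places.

-23.50, -11.00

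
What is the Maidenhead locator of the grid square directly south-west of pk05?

OK94

Longitude square 0; −1 → -1, wraps to 9, carry into field.
Longitude field P = 15; −1 → 14 = O.
Latitude square 5; −1 → 4.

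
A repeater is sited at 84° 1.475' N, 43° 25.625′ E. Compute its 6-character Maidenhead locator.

LR14ra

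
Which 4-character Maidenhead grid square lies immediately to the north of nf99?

NG90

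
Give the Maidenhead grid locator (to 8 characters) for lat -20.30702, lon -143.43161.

BG89gq86

Add 180° to longitude and 90° to latitude: 36.56839, 69.69298.
Field: 36.56839/20 → 1 → B, 69.69298/10 → 6 → G; chars BG.
Square: 16.56839/2 → 8, 9.69298/1 → 9; chars 89.
Subsquare: 0.56839/0.0833333 → 6 → g, 0.69298/0.0416667 → 16 → q; chars gq.
Extended square: 0.06839/0.00833333 → 8, 0.02631/0.00416667 → 6; chars 86.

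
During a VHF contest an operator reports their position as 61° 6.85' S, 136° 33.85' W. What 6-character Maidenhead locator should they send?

CC18rv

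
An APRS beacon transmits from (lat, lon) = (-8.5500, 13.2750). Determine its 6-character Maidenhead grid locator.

Shift to the Maidenhead origin (180°W, 90°S): lon 193.2750, lat 81.4500.
Field: 193.2750/20 → 9 → J, 81.4500/10 → 8 → I; chars JI.
Square: 13.2750/2 → 6, 1.4500/1 → 1; chars 61.
Subsquare: 1.2750/0.0833333 → 15 → p, 0.4500/0.0416667 → 10 → k; chars pk.

JI61pk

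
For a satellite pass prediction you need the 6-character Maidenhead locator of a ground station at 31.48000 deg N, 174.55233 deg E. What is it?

RM71gl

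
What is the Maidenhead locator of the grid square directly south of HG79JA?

Latitude subsquare a = 0; −1 → -1, wraps to 23 = x, carry into square.
Latitude square 9; −1 → 8.
The longitude characters are unchanged.

HG78jx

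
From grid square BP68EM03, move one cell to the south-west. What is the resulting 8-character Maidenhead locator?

Longitude extended square 0; −1 → -1, wraps to 9, carry into subsquare.
Longitude subsquare e = 4; −1 → 3 = d.
Latitude extended square 3; −1 → 2.

BP68dm92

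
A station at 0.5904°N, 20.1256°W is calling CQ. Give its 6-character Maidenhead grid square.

Shift to the Maidenhead origin (180°W, 90°S): lon 159.8744, lat 90.5904.
Field: 159.8744/20 → 7 → H, 90.5904/10 → 9 → J; chars HJ.
Square: 19.8744/2 → 9, 0.5904/1 → 0; chars 90.
Subsquare: 1.8744/0.0833333 → 22 → w, 0.5904/0.0416667 → 14 → o; chars wo.

HJ90wo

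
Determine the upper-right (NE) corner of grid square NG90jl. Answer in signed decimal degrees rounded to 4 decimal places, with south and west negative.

Field N=13, G=6: +13·20° lon, +6·10° lat → SW at lon 80°, lat -30°.
Square 9, 0: +9·2° lon, +0·1° lat → SW at lon 98°, lat -30°.
Subsquare j=9, l=11: +9·0.0833333° lon, +11·0.0416667° lat → SW at lon 98.75°, lat -29.5417°.
Cell spans 0.0833333° lon × 0.0416667° lat. NE corner is SW corner plus one full cell.
latitude -29.5000, longitude 98.8333.

-29.5000, 98.8333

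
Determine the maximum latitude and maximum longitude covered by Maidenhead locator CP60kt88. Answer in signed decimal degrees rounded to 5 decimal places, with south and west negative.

60.82917, -127.09167

Field C=2, P=15: +2·20° lon, +15·10° lat → SW at lon -140°, lat 60°.
Square 6, 0: +6·2° lon, +0·1° lat → SW at lon -128°, lat 60°.
Subsquare k=10, t=19: +10·0.0833333° lon, +19·0.0416667° lat → SW at lon -127.167°, lat 60.7917°.
Extended square 8, 8: +8·0.00833333° lon, +8·0.00416667° lat → SW at lon -127.1°, lat 60.825°.
Cell spans 0.00833333° lon × 0.00416667° lat. NE corner is SW corner plus one full cell.
latitude 60.82917, longitude -127.09167.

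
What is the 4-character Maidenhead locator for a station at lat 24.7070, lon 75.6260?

ML74

Offset from 180°W / 90°S: lon 255.63°, lat 114.71°.
Field: 255.63/20 → 12 → M, 114.71/10 → 11 → L; chars ML.
Square: 15.63/2 → 7, 4.71/1 → 4; chars 74.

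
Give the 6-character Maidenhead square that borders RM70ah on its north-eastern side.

RM70bi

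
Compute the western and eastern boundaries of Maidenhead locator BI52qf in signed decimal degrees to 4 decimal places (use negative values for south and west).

Field B=1, I=8: +1·20° lon, +8·10° lat → SW at lon -160°, lat -10°.
Square 5, 2: +5·2° lon, +2·1° lat → SW at lon -150°, lat -8°.
Subsquare q=16, f=5: +16·0.0833333° lon, +5·0.0416667° lat → SW at lon -148.667°, lat -7.79167°.
Cell spans 0.0833333° lon × 0.0416667° lat.
west -148.6667, east -148.5833.

-148.6667, -148.5833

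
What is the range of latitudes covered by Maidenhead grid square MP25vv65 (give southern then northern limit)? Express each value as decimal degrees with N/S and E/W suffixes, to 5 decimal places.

65.89583° N, 65.90000° N

Field M=12, P=15: +12·20° lon, +15·10° lat → SW at lon 60°, lat 60°.
Square 2, 5: +2·2° lon, +5·1° lat → SW at lon 64°, lat 65°.
Subsquare v=21, v=21: +21·0.0833333° lon, +21·0.0416667° lat → SW at lon 65.75°, lat 65.875°.
Extended square 6, 5: +6·0.00833333° lon, +5·0.00416667° lat → SW at lon 65.8°, lat 65.8958°.
Cell spans 0.00833333° lon × 0.00416667° lat.
south 65.89583° N, north 65.90000° N.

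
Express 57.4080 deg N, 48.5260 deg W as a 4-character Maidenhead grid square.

GO57

Offset from 180°W / 90°S: lon 131.47°, lat 147.41°.
Field (20°×10°, letters A–R): lon ⌊131.47/20⌋ = 6 → G; lat ⌊147.41/10⌋ = 14 → O.
Square (2°×1°, digits 0–9): lon ⌊11.47/2⌋ = 5; lat ⌊7.41/1⌋ = 7.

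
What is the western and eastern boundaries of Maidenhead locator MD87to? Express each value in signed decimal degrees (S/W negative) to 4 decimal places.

Field M=12, D=3: +12·20° lon, +3·10° lat → SW at lon 60°, lat -60°.
Square 8, 7: +8·2° lon, +7·1° lat → SW at lon 76°, lat -53°.
Subsquare t=19, o=14: +19·0.0833333° lon, +14·0.0416667° lat → SW at lon 77.5833°, lat -52.4167°.
Cell spans 0.0833333° lon × 0.0416667° lat.
west 77.5833, east 77.6667.

77.5833, 77.6667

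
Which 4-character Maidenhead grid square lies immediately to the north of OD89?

OE80

Latitude square 9; +1 → 10, wraps to 0, carry into field.
Latitude field D = 3; +1 → 4 = E.
The longitude characters are unchanged.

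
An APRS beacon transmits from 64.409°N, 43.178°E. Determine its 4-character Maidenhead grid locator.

Shift to the Maidenhead origin (180°W, 90°S): lon 223.18, lat 154.41.
Field: lon ⌊223.18/20⌋ = 11 → L; lat ⌊154.41/10⌋ = 15 → P.
Square: lon ⌊3.18/2⌋ = 1; lat ⌊4.41/1⌋ = 4.

LP14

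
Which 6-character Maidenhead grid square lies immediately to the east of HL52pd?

HL52qd

Longitude subsquare p = 15; +1 → 16 = q.
The latitude characters are unchanged.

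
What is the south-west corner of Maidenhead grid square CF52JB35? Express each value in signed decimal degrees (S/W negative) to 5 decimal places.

Field C=2, F=5: +2·20° lon, +5·10° lat → SW at lon -140°, lat -40°.
Square 5, 2: +5·2° lon, +2·1° lat → SW at lon -130°, lat -38°.
Subsquare j=9, b=1: +9·0.0833333° lon, +1·0.0416667° lat → SW at lon -129.25°, lat -37.9583°.
Extended square 3, 5: +3·0.00833333° lon, +5·0.00416667° lat → SW at lon -129.225°, lat -37.9375°.
latitude -37.93750, longitude -129.22500.

-37.93750, -129.22500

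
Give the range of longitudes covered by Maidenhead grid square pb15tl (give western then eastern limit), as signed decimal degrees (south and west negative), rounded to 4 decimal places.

Field P=15, B=1: +15·20° lon, +1·10° lat → SW at lon 120°, lat -80°.
Square 1, 5: +1·2° lon, +5·1° lat → SW at lon 122°, lat -75°.
Subsquare t=19, l=11: +19·0.0833333° lon, +11·0.0416667° lat → SW at lon 123.583°, lat -74.5417°.
Cell spans 0.0833333° lon × 0.0416667° lat.
west 123.5833, east 123.6667.

123.5833, 123.6667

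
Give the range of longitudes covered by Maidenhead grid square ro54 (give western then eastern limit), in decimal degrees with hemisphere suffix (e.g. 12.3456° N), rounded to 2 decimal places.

170.00° E, 172.00° E

Field R=17, O=14: +17·20° lon, +14·10° lat → SW at lon 160°, lat 50°.
Square 5, 4: +5·2° lon, +4·1° lat → SW at lon 170°, lat 54°.
Cell spans 2° lon × 1° lat.
west 170.00° E, east 172.00° E.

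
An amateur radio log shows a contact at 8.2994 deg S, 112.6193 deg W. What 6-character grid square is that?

Add 180° to longitude and 90° to latitude: 67.3807, 81.7006.
Field: 67.3807/20 → 3 → D, 81.7006/10 → 8 → I; chars DI.
Square: 7.3807/2 → 3, 1.7006/1 → 1; chars 31.
Subsquare: 1.3807/0.0833333 → 16 → q, 0.7006/0.0416667 → 16 → q; chars qq.

DI31qq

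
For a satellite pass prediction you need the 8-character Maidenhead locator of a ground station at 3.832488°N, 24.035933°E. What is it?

KJ23at49

Shift to the Maidenhead origin (180°W, 90°S): lon 204.03593, lat 93.83249.
Field: 204.03593/20 → 10 → K, 93.83249/10 → 9 → J; chars KJ.
Square: 4.03593/2 → 2, 3.83249/1 → 3; chars 23.
Subsquare: 0.03593/0.0833333 → 0 → a, 0.83249/0.0416667 → 19 → t; chars at.
Extended square: 0.03593/0.00833333 → 4, 0.04082/0.00416667 → 9; chars 49.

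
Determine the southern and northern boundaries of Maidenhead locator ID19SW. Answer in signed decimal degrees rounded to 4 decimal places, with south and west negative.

Field I=8, D=3: +8·20° lon, +3·10° lat → SW at lon -20°, lat -60°.
Square 1, 9: +1·2° lon, +9·1° lat → SW at lon -18°, lat -51°.
Subsquare s=18, w=22: +18·0.0833333° lon, +22·0.0416667° lat → SW at lon -16.5°, lat -50.0833°.
Cell spans 0.0833333° lon × 0.0416667° lat.
south -50.0833, north -50.0417.

-50.0833, -50.0417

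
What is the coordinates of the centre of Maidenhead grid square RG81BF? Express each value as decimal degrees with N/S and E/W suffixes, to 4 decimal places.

28.7708° S, 176.1250° E

Field R=17, G=6: +17·20° lon, +6·10° lat → SW at lon 160°, lat -30°.
Square 8, 1: +8·2° lon, +1·1° lat → SW at lon 176°, lat -29°.
Subsquare b=1, f=5: +1·0.0833333° lon, +5·0.0416667° lat → SW at lon 176.083°, lat -28.7917°.
Cell spans 0.0833333° lon × 0.0416667° lat. Centre is SW corner plus half of each.
latitude 28.7708° S, longitude 176.1250° E.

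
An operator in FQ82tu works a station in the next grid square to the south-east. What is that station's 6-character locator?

FQ82ut

Longitude subsquare t = 19; +1 → 20 = u.
Latitude subsquare u = 20; −1 → 19 = t.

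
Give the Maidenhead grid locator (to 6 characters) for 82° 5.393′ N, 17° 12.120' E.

JR82oc

Offset from 180°W / 90°S: lon 197.2020°, lat 172.0899°.
Field: 197.2020/20 → 9 → J, 172.0899/10 → 17 → R; chars JR.
Square: 17.2020/2 → 8, 2.0899/1 → 2; chars 82.
Subsquare: 1.2020/0.0833333 → 14 → o, 0.0899/0.0416667 → 2 → c; chars oc.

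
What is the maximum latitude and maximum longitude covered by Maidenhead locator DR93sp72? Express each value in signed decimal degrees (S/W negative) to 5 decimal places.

Field D=3, R=17: +3·20° lon, +17·10° lat → SW at lon -120°, lat 80°.
Square 9, 3: +9·2° lon, +3·1° lat → SW at lon -102°, lat 83°.
Subsquare s=18, p=15: +18·0.0833333° lon, +15·0.0416667° lat → SW at lon -100.5°, lat 83.625°.
Extended square 7, 2: +7·0.00833333° lon, +2·0.00416667° lat → SW at lon -100.442°, lat 83.6333°.
Cell spans 0.00833333° lon × 0.00416667° lat. NE corner is SW corner plus one full cell.
latitude 83.63750, longitude -100.43333.

83.63750, -100.43333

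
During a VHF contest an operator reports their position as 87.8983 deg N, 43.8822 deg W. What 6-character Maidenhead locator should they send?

GR87bv

Shift to the Maidenhead origin (180°W, 90°S): lon 136.1178, lat 177.8983.
Field: lon ⌊136.1178/20⌋ = 6 → G; lat ⌊177.8983/10⌋ = 17 → R.
Square: lon ⌊16.1178/2⌋ = 8; lat ⌊7.8983/1⌋ = 7.
Subsquare: lon ⌊0.1178/0.0833333⌋ = 1 → b; lat ⌊0.8983/0.0416667⌋ = 21 → v.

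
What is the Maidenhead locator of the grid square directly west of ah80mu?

AH80lu

Longitude subsquare m = 12; −1 → 11 = l.
The latitude characters are unchanged.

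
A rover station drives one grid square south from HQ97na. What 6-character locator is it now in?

HQ96nx

Latitude subsquare a = 0; −1 → -1, wraps to 23 = x, carry into square.
Latitude square 7; −1 → 6.
The longitude characters are unchanged.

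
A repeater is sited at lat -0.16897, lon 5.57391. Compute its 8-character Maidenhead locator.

JI29st89

Add 180° to longitude and 90° to latitude: 185.57391, 89.83103.
Field (20°×10°, letters A–R): 185.57391/20 → 9 → J, 89.83103/10 → 8 → I; chars JI.
Square (2°×1°, digits 0–9): 5.57391/2 → 2, 9.83103/1 → 9; chars 29.
Subsquare (5′×2.5′, letters a–x): 1.57391/0.0833333 → 18 → s, 0.83103/0.0416667 → 19 → t; chars st.
Extended square (30″×15″, digits 0–9): 0.07391/0.00833333 → 8, 0.03936/0.00416667 → 9; chars 89.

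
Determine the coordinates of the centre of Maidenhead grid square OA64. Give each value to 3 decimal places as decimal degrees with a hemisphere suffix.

85.500° S, 113.000° E

Field O=14, A=0: +14·20° lon, +0·10° lat → SW at lon 100°, lat -90°.
Square 6, 4: +6·2° lon, +4·1° lat → SW at lon 112°, lat -86°.
Cell spans 2° lon × 1° lat. Centre is SW corner plus half of each.
latitude 85.500° S, longitude 113.000° E.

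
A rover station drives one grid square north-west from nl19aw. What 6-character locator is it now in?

Longitude subsquare a = 0; −1 → -1, wraps to 23 = x, carry into square.
Longitude square 1; −1 → 0.
Latitude subsquare w = 22; +1 → 23 = x.

NL09xx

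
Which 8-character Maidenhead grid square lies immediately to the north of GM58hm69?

Latitude extended square 9; +1 → 10, wraps to 0, carry into subsquare.
Latitude subsquare m = 12; +1 → 13 = n.
The longitude characters are unchanged.

GM58hn60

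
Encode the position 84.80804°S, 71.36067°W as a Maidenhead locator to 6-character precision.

Offset from 180°W / 90°S: lon 108.6393°, lat 5.1920°.
Field (20°×10°, letters A–R): lon ⌊108.6393/20⌋ = 5 → F; lat ⌊5.1920/10⌋ = 0 → A.
Square (2°×1°, digits 0–9): lon ⌊8.6393/2⌋ = 4; lat ⌊5.1920/1⌋ = 5.
Subsquare (5′×2.5′, letters a–x): lon ⌊0.6393/0.0833333⌋ = 7 → h; lat ⌊0.1920/0.0416667⌋ = 4 → e.

FA45he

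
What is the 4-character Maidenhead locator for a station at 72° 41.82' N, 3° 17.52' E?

JQ12

Offset from 180°W / 90°S: lon 183.29°, lat 162.70°.
Field (20°×10°, letters A–R): 183.29/20 → 9 → J, 162.70/10 → 16 → Q; chars JQ.
Square (2°×1°, digits 0–9): 3.29/2 → 1, 2.70/1 → 2; chars 12.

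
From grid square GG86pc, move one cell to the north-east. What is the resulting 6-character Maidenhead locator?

GG86qd

Longitude subsquare p = 15; +1 → 16 = q.
Latitude subsquare c = 2; +1 → 3 = d.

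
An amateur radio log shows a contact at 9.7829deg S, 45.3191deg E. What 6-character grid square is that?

LI20pf

Offset from 180°W / 90°S: lon 225.3191°, lat 80.2171°.
Field (20°×10°, letters A–R): lon ⌊225.3191/20⌋ = 11 → L; lat ⌊80.2171/10⌋ = 8 → I.
Square (2°×1°, digits 0–9): lon ⌊5.3191/2⌋ = 2; lat ⌊0.2171/1⌋ = 0.
Subsquare (5′×2.5′, letters a–x): lon ⌊1.3191/0.0833333⌋ = 15 → p; lat ⌊0.2171/0.0416667⌋ = 5 → f.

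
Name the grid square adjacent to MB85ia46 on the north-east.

Longitude extended square 4; +1 → 5.
Latitude extended square 6; +1 → 7.

MB85ia57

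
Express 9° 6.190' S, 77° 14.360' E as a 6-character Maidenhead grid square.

MI80ov

Add 180° to longitude and 90° to latitude: 257.2393, 80.8968.
Field: 257.2393/20 → 12 → M, 80.8968/10 → 8 → I; chars MI.
Square: 17.2393/2 → 8, 0.8968/1 → 0; chars 80.
Subsquare: 1.2393/0.0833333 → 14 → o, 0.8968/0.0416667 → 21 → v; chars ov.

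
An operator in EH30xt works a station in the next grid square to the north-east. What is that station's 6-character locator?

Longitude subsquare x = 23; +1 → 24, wraps to 0 = a, carry into square.
Longitude square 3; +1 → 4.
Latitude subsquare t = 19; +1 → 20 = u.

EH40au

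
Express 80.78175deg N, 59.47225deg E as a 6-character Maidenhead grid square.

LR90rs

Offset from 180°W / 90°S: lon 239.4723°, lat 170.7817°.
Field: 239.4723/20 → 11 → L, 170.7817/10 → 17 → R; chars LR.
Square: 19.4723/2 → 9, 0.7817/1 → 0; chars 90.
Subsquare: 1.4723/0.0833333 → 17 → r, 0.7817/0.0416667 → 18 → s; chars rs.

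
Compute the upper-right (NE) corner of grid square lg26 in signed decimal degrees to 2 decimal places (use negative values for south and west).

-23.00, 46.00

Field L=11, G=6: +11·20° lon, +6·10° lat → SW at lon 40°, lat -30°.
Square 2, 6: +2·2° lon, +6·1° lat → SW at lon 44°, lat -24°.
Cell spans 2° lon × 1° lat. NE corner is SW corner plus one full cell.
latitude -23.00, longitude 46.00.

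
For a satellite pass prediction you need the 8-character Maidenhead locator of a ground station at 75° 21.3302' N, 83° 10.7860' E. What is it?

NQ15oi15

Offset from 180°W / 90°S: lon 263.17977°, lat 165.35550°.
Field: 263.17977/20 → 13 → N, 165.35550/10 → 16 → Q; chars NQ.
Square: 3.17977/2 → 1, 5.35550/1 → 5; chars 15.
Subsquare: 1.17977/0.0833333 → 14 → o, 0.35550/0.0416667 → 8 → i; chars oi.
Extended square: 0.01310/0.00833333 → 1, 0.02217/0.00416667 → 5; chars 15.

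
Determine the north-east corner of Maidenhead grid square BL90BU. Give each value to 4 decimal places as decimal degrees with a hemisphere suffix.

20.8750° N, 141.8333° W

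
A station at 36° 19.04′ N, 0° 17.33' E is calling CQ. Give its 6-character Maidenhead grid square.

Offset from 180°W / 90°S: lon 180.2888°, lat 126.3173°.
Field (20°×10°, letters A–R): 180.2888/20 → 9 → J, 126.3173/10 → 12 → M; chars JM.
Square (2°×1°, digits 0–9): 0.2888/2 → 0, 6.3173/1 → 6; chars 06.
Subsquare (5′×2.5′, letters a–x): 0.2888/0.0833333 → 3 → d, 0.3173/0.0416667 → 7 → h; chars dh.

JM06dh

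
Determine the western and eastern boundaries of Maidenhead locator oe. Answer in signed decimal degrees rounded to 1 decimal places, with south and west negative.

100.0, 120.0

Field O=14, E=4: +14·20° lon, +4·10° lat → SW at lon 100°, lat -50°.
Cell spans 20° lon × 10° lat.
west 100.0, east 120.0.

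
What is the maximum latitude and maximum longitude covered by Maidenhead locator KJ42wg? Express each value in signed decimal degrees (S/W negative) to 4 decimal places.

Field K=10, J=9: +10·20° lon, +9·10° lat → SW at lon 20°, lat 0°.
Square 4, 2: +4·2° lon, +2·1° lat → SW at lon 28°, lat 2°.
Subsquare w=22, g=6: +22·0.0833333° lon, +6·0.0416667° lat → SW at lon 29.8333°, lat 2.25°.
Cell spans 0.0833333° lon × 0.0416667° lat. NE corner is SW corner plus one full cell.
latitude 2.2917, longitude 29.9167.

2.2917, 29.9167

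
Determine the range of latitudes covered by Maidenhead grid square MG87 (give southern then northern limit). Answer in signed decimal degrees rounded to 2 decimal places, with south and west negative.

-23.00, -22.00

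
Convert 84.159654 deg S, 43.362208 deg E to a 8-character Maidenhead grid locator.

Shift to the Maidenhead origin (180°W, 90°S): lon 223.36221, lat 5.84035.
Field: lon ⌊223.36221/20⌋ = 11 → L; lat ⌊5.84035/10⌋ = 0 → A.
Square: lon ⌊3.36221/2⌋ = 1; lat ⌊5.84035/1⌋ = 5.
Subsquare: lon ⌊1.36221/0.0833333⌋ = 16 → q; lat ⌊0.84035/0.0416667⌋ = 20 → u.
Extended square: lon ⌊0.02887/0.00833333⌋ = 3; lat ⌊0.00701/0.00416667⌋ = 1.

LA15qu31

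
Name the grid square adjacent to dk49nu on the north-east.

DK49ov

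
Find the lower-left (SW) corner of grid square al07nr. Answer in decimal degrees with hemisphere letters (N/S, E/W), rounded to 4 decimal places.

27.7083° N, 178.9167° W

Field A=0, L=11: +0·20° lon, +11·10° lat → SW at lon -180°, lat 20°.
Square 0, 7: +0·2° lon, +7·1° lat → SW at lon -180°, lat 27°.
Subsquare n=13, r=17: +13·0.0833333° lon, +17·0.0416667° lat → SW at lon -178.917°, lat 27.7083°.
latitude 27.7083° N, longitude 178.9167° W.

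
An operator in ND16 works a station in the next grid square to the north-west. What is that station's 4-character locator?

ND07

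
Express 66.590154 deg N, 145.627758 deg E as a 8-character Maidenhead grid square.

Shift to the Maidenhead origin (180°W, 90°S): lon 325.62776, lat 156.59015.
Field: lon ⌊325.62776/20⌋ = 16 → Q; lat ⌊156.59015/10⌋ = 15 → P.
Square: lon ⌊5.62776/2⌋ = 2; lat ⌊6.59015/1⌋ = 6.
Subsquare: lon ⌊1.62776/0.0833333⌋ = 19 → t; lat ⌊0.59015/0.0416667⌋ = 14 → o.
Extended square: lon ⌊0.04442/0.00833333⌋ = 5; lat ⌊0.00682/0.00416667⌋ = 1.

QP26to51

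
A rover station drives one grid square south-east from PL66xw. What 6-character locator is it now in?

PL76av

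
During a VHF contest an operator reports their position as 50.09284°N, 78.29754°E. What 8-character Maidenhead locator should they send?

MO90dc52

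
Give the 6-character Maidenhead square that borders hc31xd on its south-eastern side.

Longitude subsquare x = 23; +1 → 24, wraps to 0 = a, carry into square.
Longitude square 3; +1 → 4.
Latitude subsquare d = 3; −1 → 2 = c.

HC41ac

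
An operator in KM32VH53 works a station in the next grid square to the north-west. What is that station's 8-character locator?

KM32vh44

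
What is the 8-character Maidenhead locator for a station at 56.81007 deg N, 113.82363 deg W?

DO36ct14

Shift to the Maidenhead origin (180°W, 90°S): lon 66.17637, lat 146.81007.
Field (20°×10°, letters A–R): lon ⌊66.17637/20⌋ = 3 → D; lat ⌊146.81007/10⌋ = 14 → O.
Square (2°×1°, digits 0–9): lon ⌊6.17637/2⌋ = 3; lat ⌊6.81007/1⌋ = 6.
Subsquare (5′×2.5′, letters a–x): lon ⌊0.17637/0.0833333⌋ = 2 → c; lat ⌊0.81007/0.0416667⌋ = 19 → t.
Extended square (30″×15″, digits 0–9): lon ⌊0.00970/0.00833333⌋ = 1; lat ⌊0.01840/0.00416667⌋ = 4.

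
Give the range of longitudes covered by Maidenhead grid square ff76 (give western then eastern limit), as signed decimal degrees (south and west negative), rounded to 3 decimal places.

-66.000, -64.000

Field F=5, F=5: +5·20° lon, +5·10° lat → SW at lon -80°, lat -40°.
Square 7, 6: +7·2° lon, +6·1° lat → SW at lon -66°, lat -34°.
Cell spans 2° lon × 1° lat.
west -66.000, east -64.000.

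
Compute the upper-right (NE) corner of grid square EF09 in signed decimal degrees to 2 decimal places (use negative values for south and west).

Field E=4, F=5: +4·20° lon, +5·10° lat → SW at lon -100°, lat -40°.
Square 0, 9: +0·2° lon, +9·1° lat → SW at lon -100°, lat -31°.
Cell spans 2° lon × 1° lat. NE corner is SW corner plus one full cell.
latitude -30.00, longitude -98.00.

-30.00, -98.00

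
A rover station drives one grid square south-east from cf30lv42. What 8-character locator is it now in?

Longitude extended square 4; +1 → 5.
Latitude extended square 2; −1 → 1.

CF30lv51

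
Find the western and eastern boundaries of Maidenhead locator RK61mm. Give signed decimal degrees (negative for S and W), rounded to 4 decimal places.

173.0000, 173.0833

Field R=17, K=10: +17·20° lon, +10·10° lat → SW at lon 160°, lat 10°.
Square 6, 1: +6·2° lon, +1·1° lat → SW at lon 172°, lat 11°.
Subsquare m=12, m=12: +12·0.0833333° lon, +12·0.0416667° lat → SW at lon 173°, lat 11.5°.
Cell spans 0.0833333° lon × 0.0416667° lat.
west 173.0000, east 173.0833.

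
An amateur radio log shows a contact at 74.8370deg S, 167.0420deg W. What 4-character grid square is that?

Offset from 180°W / 90°S: lon 12.96°, lat 15.16°.
Field: 12.96/20 → 0 → A, 15.16/10 → 1 → B; chars AB.
Square: 12.96/2 → 6, 5.16/1 → 5; chars 65.

AB65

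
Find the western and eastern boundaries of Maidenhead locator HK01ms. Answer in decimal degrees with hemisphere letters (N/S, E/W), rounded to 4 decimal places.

Field H=7, K=10: +7·20° lon, +10·10° lat → SW at lon -40°, lat 10°.
Square 0, 1: +0·2° lon, +1·1° lat → SW at lon -40°, lat 11°.
Subsquare m=12, s=18: +12·0.0833333° lon, +18·0.0416667° lat → SW at lon -39°, lat 11.75°.
Cell spans 0.0833333° lon × 0.0416667° lat.
west 39.0000° W, east 38.9167° W.

39.0000° W, 38.9167° W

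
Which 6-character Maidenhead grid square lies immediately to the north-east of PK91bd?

PK91ce

Longitude subsquare b = 1; +1 → 2 = c.
Latitude subsquare d = 3; +1 → 4 = e.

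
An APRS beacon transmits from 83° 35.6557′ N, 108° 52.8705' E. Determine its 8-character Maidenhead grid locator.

OR43ko52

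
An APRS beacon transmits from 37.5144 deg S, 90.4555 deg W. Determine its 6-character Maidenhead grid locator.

EF42sl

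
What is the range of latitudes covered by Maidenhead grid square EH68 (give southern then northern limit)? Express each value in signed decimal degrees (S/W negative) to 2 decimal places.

Field E=4, H=7: +4·20° lon, +7·10° lat → SW at lon -100°, lat -20°.
Square 6, 8: +6·2° lon, +8·1° lat → SW at lon -88°, lat -12°.
Cell spans 2° lon × 1° lat.
south -12.00, north -11.00.

-12.00, -11.00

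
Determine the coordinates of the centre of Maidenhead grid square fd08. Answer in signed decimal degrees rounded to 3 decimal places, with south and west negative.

-51.500, -79.000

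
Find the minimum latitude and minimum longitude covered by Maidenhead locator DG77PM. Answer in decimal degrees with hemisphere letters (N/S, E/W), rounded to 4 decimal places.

22.5000° S, 104.7500° W

Field D=3, G=6: +3·20° lon, +6·10° lat → SW at lon -120°, lat -30°.
Square 7, 7: +7·2° lon, +7·1° lat → SW at lon -106°, lat -23°.
Subsquare p=15, m=12: +15·0.0833333° lon, +12·0.0416667° lat → SW at lon -104.75°, lat -22.5°.
latitude 22.5000° S, longitude 104.7500° W.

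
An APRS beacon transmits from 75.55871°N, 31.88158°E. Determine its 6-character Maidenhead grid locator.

Shift to the Maidenhead origin (180°W, 90°S): lon 211.8816, lat 165.5587.
Field (20°×10°, letters A–R): lon ⌊211.8816/20⌋ = 10 → K; lat ⌊165.5587/10⌋ = 16 → Q.
Square (2°×1°, digits 0–9): lon ⌊11.8816/2⌋ = 5; lat ⌊5.5587/1⌋ = 5.
Subsquare (5′×2.5′, letters a–x): lon ⌊1.8816/0.0833333⌋ = 22 → w; lat ⌊0.5587/0.0416667⌋ = 13 → n.

KQ55wn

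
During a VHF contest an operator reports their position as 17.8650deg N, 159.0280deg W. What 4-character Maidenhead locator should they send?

BK07

Shift to the Maidenhead origin (180°W, 90°S): lon 20.97, lat 107.86.
Field (20°×10°, letters A–R): lon ⌊20.97/20⌋ = 1 → B; lat ⌊107.86/10⌋ = 10 → K.
Square (2°×1°, digits 0–9): lon ⌊0.97/2⌋ = 0; lat ⌊7.86/1⌋ = 7.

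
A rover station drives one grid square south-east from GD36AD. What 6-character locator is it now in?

GD36bc

Longitude subsquare a = 0; +1 → 1 = b.
Latitude subsquare d = 3; −1 → 2 = c.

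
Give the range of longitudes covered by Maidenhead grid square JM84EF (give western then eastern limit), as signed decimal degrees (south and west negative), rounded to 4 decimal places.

16.3333, 16.4167

Field J=9, M=12: +9·20° lon, +12·10° lat → SW at lon 0°, lat 30°.
Square 8, 4: +8·2° lon, +4·1° lat → SW at lon 16°, lat 34°.
Subsquare e=4, f=5: +4·0.0833333° lon, +5·0.0416667° lat → SW at lon 16.3333°, lat 34.2083°.
Cell spans 0.0833333° lon × 0.0416667° lat.
west 16.3333, east 16.4167.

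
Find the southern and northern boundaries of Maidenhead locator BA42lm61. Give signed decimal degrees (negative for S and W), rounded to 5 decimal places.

-87.49583, -87.49167

Field B=1, A=0: +1·20° lon, +0·10° lat → SW at lon -160°, lat -90°.
Square 4, 2: +4·2° lon, +2·1° lat → SW at lon -152°, lat -88°.
Subsquare l=11, m=12: +11·0.0833333° lon, +12·0.0416667° lat → SW at lon -151.083°, lat -87.5°.
Extended square 6, 1: +6·0.00833333° lon, +1·0.00416667° lat → SW at lon -151.033°, lat -87.4958°.
Cell spans 0.00833333° lon × 0.00416667° lat.
south -87.49583, north -87.49167.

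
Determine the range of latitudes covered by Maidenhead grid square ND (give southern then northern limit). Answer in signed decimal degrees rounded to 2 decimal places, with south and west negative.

-60.00, -50.00

Field N=13, D=3: +13·20° lon, +3·10° lat → SW at lon 80°, lat -60°.
Cell spans 20° lon × 10° lat.
south -60.00, north -50.00.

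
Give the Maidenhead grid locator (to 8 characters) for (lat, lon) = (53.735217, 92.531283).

NO63gr36

Offset from 180°W / 90°S: lon 272.53128°, lat 143.73522°.
Field: 272.53128/20 → 13 → N, 143.73522/10 → 14 → O; chars NO.
Square: 12.53128/2 → 6, 3.73522/1 → 3; chars 63.
Subsquare: 0.53128/0.0833333 → 6 → g, 0.73522/0.0416667 → 17 → r; chars gr.
Extended square: 0.03128/0.00833333 → 3, 0.02688/0.00416667 → 6; chars 36.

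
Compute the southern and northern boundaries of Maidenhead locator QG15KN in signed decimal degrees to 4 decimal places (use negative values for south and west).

-24.4583, -24.4167

Field Q=16, G=6: +16·20° lon, +6·10° lat → SW at lon 140°, lat -30°.
Square 1, 5: +1·2° lon, +5·1° lat → SW at lon 142°, lat -25°.
Subsquare k=10, n=13: +10·0.0833333° lon, +13·0.0416667° lat → SW at lon 142.833°, lat -24.4583°.
Cell spans 0.0833333° lon × 0.0416667° lat.
south -24.4583, north -24.4167.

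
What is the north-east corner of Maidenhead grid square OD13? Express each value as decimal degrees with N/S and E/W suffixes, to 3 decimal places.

Field O=14, D=3: +14·20° lon, +3·10° lat → SW at lon 100°, lat -60°.
Square 1, 3: +1·2° lon, +3·1° lat → SW at lon 102°, lat -57°.
Cell spans 2° lon × 1° lat. NE corner is SW corner plus one full cell.
latitude 56.000° S, longitude 104.000° E.

56.000° S, 104.000° E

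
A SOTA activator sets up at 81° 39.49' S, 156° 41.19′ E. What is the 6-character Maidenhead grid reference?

QA88ii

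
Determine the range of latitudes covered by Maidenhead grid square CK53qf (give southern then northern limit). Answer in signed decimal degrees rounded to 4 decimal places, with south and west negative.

13.2083, 13.2500

Field C=2, K=10: +2·20° lon, +10·10° lat → SW at lon -140°, lat 10°.
Square 5, 3: +5·2° lon, +3·1° lat → SW at lon -130°, lat 13°.
Subsquare q=16, f=5: +16·0.0833333° lon, +5·0.0416667° lat → SW at lon -128.667°, lat 13.2083°.
Cell spans 0.0833333° lon × 0.0416667° lat.
south 13.2083, north 13.2500.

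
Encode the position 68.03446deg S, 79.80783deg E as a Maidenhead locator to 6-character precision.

MC91vx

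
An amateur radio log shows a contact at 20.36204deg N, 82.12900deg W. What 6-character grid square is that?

Shift to the Maidenhead origin (180°W, 90°S): lon 97.8710, lat 110.3620.
Field: 97.8710/20 → 4 → E, 110.3620/10 → 11 → L; chars EL.
Square: 17.8710/2 → 8, 0.3620/1 → 0; chars 80.
Subsquare: 1.8710/0.0833333 → 22 → w, 0.3620/0.0416667 → 8 → i; chars wi.

EL80wi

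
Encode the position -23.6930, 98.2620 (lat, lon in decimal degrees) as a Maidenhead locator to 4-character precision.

Add 180° to longitude and 90° to latitude: 278.26, 66.31.
Field (20°×10°, letters A–R): lon ⌊278.26/20⌋ = 13 → N; lat ⌊66.31/10⌋ = 6 → G.
Square (2°×1°, digits 0–9): lon ⌊18.26/2⌋ = 9; lat ⌊6.31/1⌋ = 6.

NG96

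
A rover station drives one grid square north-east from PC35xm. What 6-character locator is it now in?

PC45an

Longitude subsquare x = 23; +1 → 24, wraps to 0 = a, carry into square.
Longitude square 3; +1 → 4.
Latitude subsquare m = 12; +1 → 13 = n.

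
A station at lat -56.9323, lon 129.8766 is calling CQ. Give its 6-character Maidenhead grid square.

Offset from 180°W / 90°S: lon 309.8766°, lat 33.0677°.
Field: 309.8766/20 → 15 → P, 33.0677/10 → 3 → D; chars PD.
Square: 9.8766/2 → 4, 3.0677/1 → 3; chars 43.
Subsquare: 1.8766/0.0833333 → 22 → w, 0.0677/0.0416667 → 1 → b; chars wb.

PD43wb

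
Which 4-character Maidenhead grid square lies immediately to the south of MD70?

MC79

Latitude square 0; −1 → -1, wraps to 9, carry into field.
Latitude field D = 3; −1 → 2 = C.
The longitude characters are unchanged.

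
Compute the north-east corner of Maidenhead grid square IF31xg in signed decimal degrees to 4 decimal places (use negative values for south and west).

-38.7083, -12.0000

Field I=8, F=5: +8·20° lon, +5·10° lat → SW at lon -20°, lat -40°.
Square 3, 1: +3·2° lon, +1·1° lat → SW at lon -14°, lat -39°.
Subsquare x=23, g=6: +23·0.0833333° lon, +6·0.0416667° lat → SW at lon -12.0833°, lat -38.75°.
Cell spans 0.0833333° lon × 0.0416667° lat. NE corner is SW corner plus one full cell.
latitude -38.7083, longitude -12.0000.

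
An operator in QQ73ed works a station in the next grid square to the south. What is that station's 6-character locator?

QQ73ec

Latitude subsquare d = 3; −1 → 2 = c.
The longitude characters are unchanged.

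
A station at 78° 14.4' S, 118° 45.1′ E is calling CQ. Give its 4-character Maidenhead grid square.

OB91

Shift to the Maidenhead origin (180°W, 90°S): lon 298.75, lat 11.76.
Field: 298.75/20 → 14 → O, 11.76/10 → 1 → B; chars OB.
Square: 18.75/2 → 9, 1.76/1 → 1; chars 91.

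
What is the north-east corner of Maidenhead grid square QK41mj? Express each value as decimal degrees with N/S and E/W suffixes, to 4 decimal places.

11.4167° N, 149.0833° E

Field Q=16, K=10: +16·20° lon, +10·10° lat → SW at lon 140°, lat 10°.
Square 4, 1: +4·2° lon, +1·1° lat → SW at lon 148°, lat 11°.
Subsquare m=12, j=9: +12·0.0833333° lon, +9·0.0416667° lat → SW at lon 149°, lat 11.375°.
Cell spans 0.0833333° lon × 0.0416667° lat. NE corner is SW corner plus one full cell.
latitude 11.4167° N, longitude 149.0833° E.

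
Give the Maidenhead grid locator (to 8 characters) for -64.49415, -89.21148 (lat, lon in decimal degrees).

Offset from 180°W / 90°S: lon 90.78852°, lat 25.50585°.
Field: lon ⌊90.78852/20⌋ = 4 → E; lat ⌊25.50585/10⌋ = 2 → C.
Square: lon ⌊10.78852/2⌋ = 5; lat ⌊5.50585/1⌋ = 5.
Subsquare: lon ⌊0.78852/0.0833333⌋ = 9 → j; lat ⌊0.50585/0.0416667⌋ = 12 → m.
Extended square: lon ⌊0.03852/0.00833333⌋ = 4; lat ⌊0.00585/0.00416667⌋ = 1.

EC55jm41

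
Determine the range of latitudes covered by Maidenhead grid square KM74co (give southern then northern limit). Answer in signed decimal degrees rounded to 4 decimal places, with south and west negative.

Field K=10, M=12: +10·20° lon, +12·10° lat → SW at lon 20°, lat 30°.
Square 7, 4: +7·2° lon, +4·1° lat → SW at lon 34°, lat 34°.
Subsquare c=2, o=14: +2·0.0833333° lon, +14·0.0416667° lat → SW at lon 34.1667°, lat 34.5833°.
Cell spans 0.0833333° lon × 0.0416667° lat.
south 34.5833, north 34.6250.

34.5833, 34.6250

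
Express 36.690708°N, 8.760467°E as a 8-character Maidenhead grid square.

JM46jq15

Shift to the Maidenhead origin (180°W, 90°S): lon 188.76047, lat 126.69071.
Field (20°×10°, letters A–R): lon ⌊188.76047/20⌋ = 9 → J; lat ⌊126.69071/10⌋ = 12 → M.
Square (2°×1°, digits 0–9): lon ⌊8.76047/2⌋ = 4; lat ⌊6.69071/1⌋ = 6.
Subsquare (5′×2.5′, letters a–x): lon ⌊0.76047/0.0833333⌋ = 9 → j; lat ⌊0.69071/0.0416667⌋ = 16 → q.
Extended square (30″×15″, digits 0–9): lon ⌊0.01047/0.00833333⌋ = 1; lat ⌊0.02404/0.00416667⌋ = 5.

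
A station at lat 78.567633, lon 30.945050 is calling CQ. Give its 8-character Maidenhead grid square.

Add 180° to longitude and 90° to latitude: 210.94505, 168.56763.
Field: 210.94505/20 → 10 → K, 168.56763/10 → 16 → Q; chars KQ.
Square: 10.94505/2 → 5, 8.56763/1 → 8; chars 58.
Subsquare: 0.94505/0.0833333 → 11 → l, 0.56763/0.0416667 → 13 → n; chars ln.
Extended square: 0.02838/0.00833333 → 3, 0.02597/0.00416667 → 6; chars 36.

KQ58ln36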